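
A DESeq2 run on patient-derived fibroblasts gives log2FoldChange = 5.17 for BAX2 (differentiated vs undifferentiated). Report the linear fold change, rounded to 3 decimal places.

Fold change = 2^(5.17) = 36.0019

36.002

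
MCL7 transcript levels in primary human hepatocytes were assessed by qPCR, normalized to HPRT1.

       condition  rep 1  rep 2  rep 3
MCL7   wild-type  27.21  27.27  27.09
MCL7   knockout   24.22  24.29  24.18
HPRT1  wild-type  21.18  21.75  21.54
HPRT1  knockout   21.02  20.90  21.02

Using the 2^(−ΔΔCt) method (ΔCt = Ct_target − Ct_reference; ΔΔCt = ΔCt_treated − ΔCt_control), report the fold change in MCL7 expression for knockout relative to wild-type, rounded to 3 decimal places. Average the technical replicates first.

Mean Ct: MCL7 wild-type 27.190; MCL7 knockout 24.230; HPRT1 wild-type 21.490; HPRT1 knockout 20.980
ΔCt(wild-type) = 27.190 − 21.490 = 5.700
ΔCt(knockout) = 24.230 − 20.980 = 3.250
ΔΔCt = 3.250 − 5.700 = -2.450
Fold change = 2^(−(-2.450)) = 2^2.450 = 5.4642

5.464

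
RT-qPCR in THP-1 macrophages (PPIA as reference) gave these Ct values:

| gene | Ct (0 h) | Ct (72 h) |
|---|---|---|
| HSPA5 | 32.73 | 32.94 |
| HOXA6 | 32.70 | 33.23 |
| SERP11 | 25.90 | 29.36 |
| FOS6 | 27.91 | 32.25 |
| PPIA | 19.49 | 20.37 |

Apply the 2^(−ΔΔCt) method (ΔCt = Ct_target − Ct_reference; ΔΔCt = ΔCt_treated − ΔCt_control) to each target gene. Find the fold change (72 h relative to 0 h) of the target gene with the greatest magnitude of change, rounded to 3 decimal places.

HSPA5: ΔΔCt = (32.94−20.37) − (32.73−19.49) = 12.57 − 13.24 = -0.67; fold change = 2^0.67 = 1.591
HOXA6: ΔΔCt = (33.23−20.37) − (32.70−19.49) = 12.86 − 13.21 = -0.35; fold change = 2^0.35 = 1.275
SERP11: ΔΔCt = (29.36−20.37) − (25.90−19.49) = 8.99 − 6.41 = 2.58; fold change = 2^-2.58 = 0.167
FOS6: ΔΔCt = (32.25−20.37) − (27.91−19.49) = 11.88 − 8.42 = 3.46; fold change = 2^-3.46 = 0.091
FOS6 has the largest |ΔΔCt| = 3.46.

0.091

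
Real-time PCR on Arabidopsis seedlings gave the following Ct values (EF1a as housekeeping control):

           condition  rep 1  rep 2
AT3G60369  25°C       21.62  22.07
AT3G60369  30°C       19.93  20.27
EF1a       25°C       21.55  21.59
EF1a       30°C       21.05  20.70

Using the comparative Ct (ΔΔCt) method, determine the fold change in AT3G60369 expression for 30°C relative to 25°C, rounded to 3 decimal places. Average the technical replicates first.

Mean Ct: AT3G60369 25°C 21.845; AT3G60369 30°C 20.100; EF1a 25°C 21.570; EF1a 30°C 20.875
ΔCt(25°C) = 21.845 − 21.570 = 0.275
ΔCt(30°C) = 20.100 − 20.875 = -0.775
ΔΔCt = -0.775 − 0.275 = -1.050
Fold change = 2^(−(-1.050)) = 2^1.050 = 2.0705

2.071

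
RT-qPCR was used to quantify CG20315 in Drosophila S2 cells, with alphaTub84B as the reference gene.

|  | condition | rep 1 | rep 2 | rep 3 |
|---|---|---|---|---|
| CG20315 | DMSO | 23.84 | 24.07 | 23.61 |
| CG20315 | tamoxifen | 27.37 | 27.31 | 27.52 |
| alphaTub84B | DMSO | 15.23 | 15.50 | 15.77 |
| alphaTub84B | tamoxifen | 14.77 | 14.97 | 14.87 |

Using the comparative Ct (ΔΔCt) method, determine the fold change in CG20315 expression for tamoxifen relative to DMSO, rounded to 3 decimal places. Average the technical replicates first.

Mean Ct: CG20315 DMSO 23.840; CG20315 tamoxifen 27.400; alphaTub84B DMSO 15.500; alphaTub84B tamoxifen 14.870
ΔCt(DMSO) = 23.840 − 15.500 = 8.340
ΔCt(tamoxifen) = 27.400 − 14.870 = 12.530
ΔΔCt = 12.530 − 8.340 = 4.190
Fold change = 2^(−4.190) = 0.0548

0.055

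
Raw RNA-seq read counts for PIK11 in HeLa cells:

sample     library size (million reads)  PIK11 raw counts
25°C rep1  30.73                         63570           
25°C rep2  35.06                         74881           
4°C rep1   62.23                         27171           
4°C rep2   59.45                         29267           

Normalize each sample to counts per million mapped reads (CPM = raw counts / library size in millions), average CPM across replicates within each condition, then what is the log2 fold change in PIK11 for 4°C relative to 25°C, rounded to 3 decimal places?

-2.178

CPM(25°C rep1) = 63570 / 30.73 = 2068.6625
CPM(25°C rep2) = 74881 / 35.06 = 2135.7958
CPM(4°C rep1) = 27171 / 62.23 = 436.6222
CPM(4°C rep2) = 29267 / 59.45 = 492.2960
mean CPM(25°C) = 2102.2292; mean CPM(4°C) = 464.4591
Fold change = 464.4591 / 2102.2292 = 0.22094
log2(0.22094) = -2.1783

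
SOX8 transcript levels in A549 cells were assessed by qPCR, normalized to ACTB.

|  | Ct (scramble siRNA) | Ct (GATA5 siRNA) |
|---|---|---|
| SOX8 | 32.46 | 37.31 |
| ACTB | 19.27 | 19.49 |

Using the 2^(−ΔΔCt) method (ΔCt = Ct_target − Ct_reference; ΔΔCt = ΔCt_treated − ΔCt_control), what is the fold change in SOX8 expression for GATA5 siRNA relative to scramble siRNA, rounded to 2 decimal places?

ΔCt(scramble siRNA) = 32.460 − 19.270 = 13.190
ΔCt(GATA5 siRNA) = 37.310 − 19.490 = 17.820
ΔΔCt = 17.820 − 13.190 = 4.630
Fold change = 2^(−4.630) = 0.040

0.04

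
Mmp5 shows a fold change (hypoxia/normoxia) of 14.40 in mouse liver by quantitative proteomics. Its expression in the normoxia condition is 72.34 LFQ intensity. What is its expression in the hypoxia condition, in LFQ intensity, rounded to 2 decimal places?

1041.70

hypoxia expression = 72.34 × 14.40 = 1041.70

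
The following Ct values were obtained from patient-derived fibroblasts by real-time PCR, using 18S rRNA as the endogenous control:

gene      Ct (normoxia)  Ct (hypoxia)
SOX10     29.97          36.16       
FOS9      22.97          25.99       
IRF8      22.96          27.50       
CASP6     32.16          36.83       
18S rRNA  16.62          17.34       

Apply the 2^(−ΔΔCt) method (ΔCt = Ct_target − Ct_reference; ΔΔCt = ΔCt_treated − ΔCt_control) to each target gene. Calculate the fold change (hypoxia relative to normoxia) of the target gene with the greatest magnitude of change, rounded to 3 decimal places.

0.023

SOX10: ΔΔCt = (36.16−17.34) − (29.97−16.62) = 18.82 − 13.35 = 5.47; fold change = 2^-5.47 = 0.023
FOS9: ΔΔCt = (25.99−17.34) − (22.97−16.62) = 8.65 − 6.35 = 2.30; fold change = 2^-2.30 = 0.203
IRF8: ΔΔCt = (27.50−17.34) − (22.96−16.62) = 10.16 − 6.34 = 3.82; fold change = 2^-3.82 = 0.071
CASP6: ΔΔCt = (36.83−17.34) − (32.16−16.62) = 19.49 − 15.54 = 3.95; fold change = 2^-3.95 = 0.065
SOX10 has the largest |ΔΔCt| = 5.47.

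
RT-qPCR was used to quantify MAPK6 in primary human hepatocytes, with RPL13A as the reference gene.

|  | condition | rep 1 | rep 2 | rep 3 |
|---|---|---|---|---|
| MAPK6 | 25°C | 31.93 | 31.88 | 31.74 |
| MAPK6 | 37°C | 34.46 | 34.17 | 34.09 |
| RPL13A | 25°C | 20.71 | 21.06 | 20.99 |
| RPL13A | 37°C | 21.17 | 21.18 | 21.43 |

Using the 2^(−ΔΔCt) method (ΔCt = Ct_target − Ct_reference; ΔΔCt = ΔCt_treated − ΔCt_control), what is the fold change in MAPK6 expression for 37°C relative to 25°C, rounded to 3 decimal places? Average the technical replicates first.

Mean Ct: MAPK6 25°C 31.850; MAPK6 37°C 34.240; RPL13A 25°C 20.920; RPL13A 37°C 21.260
ΔCt(25°C) = 31.850 − 20.920 = 10.930
ΔCt(37°C) = 34.240 − 21.260 = 12.980
ΔΔCt = 12.980 − 10.930 = 2.050
Fold change = 2^(−2.050) = 0.2415

0.241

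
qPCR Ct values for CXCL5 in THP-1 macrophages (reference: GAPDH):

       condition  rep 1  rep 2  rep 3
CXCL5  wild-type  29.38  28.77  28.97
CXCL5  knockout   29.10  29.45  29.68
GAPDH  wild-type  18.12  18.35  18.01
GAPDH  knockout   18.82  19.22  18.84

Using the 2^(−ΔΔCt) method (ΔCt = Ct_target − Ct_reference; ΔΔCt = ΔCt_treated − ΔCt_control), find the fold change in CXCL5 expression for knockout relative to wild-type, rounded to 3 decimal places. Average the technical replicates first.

1.347

Mean Ct: CXCL5 wild-type 29.040; CXCL5 knockout 29.410; GAPDH wild-type 18.160; GAPDH knockout 18.960
ΔCt(wild-type) = 29.040 − 18.160 = 10.880
ΔCt(knockout) = 29.410 − 18.960 = 10.450
ΔΔCt = 10.450 − 10.880 = -0.430
Fold change = 2^(−(-0.430)) = 2^0.430 = 1.3472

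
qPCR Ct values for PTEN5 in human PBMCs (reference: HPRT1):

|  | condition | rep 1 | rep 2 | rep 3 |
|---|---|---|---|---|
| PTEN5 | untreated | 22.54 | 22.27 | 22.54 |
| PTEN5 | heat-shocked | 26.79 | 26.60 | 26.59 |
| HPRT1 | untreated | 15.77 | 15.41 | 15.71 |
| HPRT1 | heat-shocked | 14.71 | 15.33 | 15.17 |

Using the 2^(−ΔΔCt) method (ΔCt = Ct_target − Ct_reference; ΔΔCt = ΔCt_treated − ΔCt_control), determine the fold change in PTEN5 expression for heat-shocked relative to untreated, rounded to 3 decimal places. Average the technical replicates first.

Mean Ct: PTEN5 untreated 22.450; PTEN5 heat-shocked 26.660; HPRT1 untreated 15.630; HPRT1 heat-shocked 15.070
ΔCt(untreated) = 22.450 − 15.630 = 6.820
ΔCt(heat-shocked) = 26.660 − 15.070 = 11.590
ΔΔCt = 11.590 − 6.820 = 4.770
Fold change = 2^(−4.770) = 0.0367

0.037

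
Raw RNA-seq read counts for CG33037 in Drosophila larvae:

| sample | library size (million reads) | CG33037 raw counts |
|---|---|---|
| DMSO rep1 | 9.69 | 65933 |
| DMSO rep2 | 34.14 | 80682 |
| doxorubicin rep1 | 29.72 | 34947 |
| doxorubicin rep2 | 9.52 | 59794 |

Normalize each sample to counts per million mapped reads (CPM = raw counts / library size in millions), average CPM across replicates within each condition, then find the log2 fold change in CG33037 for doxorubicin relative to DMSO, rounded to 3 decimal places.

CPM(DMSO rep1) = 65933 / 9.69 = 6804.2312
CPM(DMSO rep2) = 80682 / 34.14 = 2363.2689
CPM(doxorubicin rep1) = 34947 / 29.72 = 1175.8748
CPM(doxorubicin rep2) = 59794 / 9.52 = 6280.8824
mean CPM(DMSO) = 4583.7500; mean CPM(doxorubicin) = 3728.3786
Fold change = 3728.3786 / 4583.7500 = 0.81339
log2(0.81339) = -0.2980

-0.298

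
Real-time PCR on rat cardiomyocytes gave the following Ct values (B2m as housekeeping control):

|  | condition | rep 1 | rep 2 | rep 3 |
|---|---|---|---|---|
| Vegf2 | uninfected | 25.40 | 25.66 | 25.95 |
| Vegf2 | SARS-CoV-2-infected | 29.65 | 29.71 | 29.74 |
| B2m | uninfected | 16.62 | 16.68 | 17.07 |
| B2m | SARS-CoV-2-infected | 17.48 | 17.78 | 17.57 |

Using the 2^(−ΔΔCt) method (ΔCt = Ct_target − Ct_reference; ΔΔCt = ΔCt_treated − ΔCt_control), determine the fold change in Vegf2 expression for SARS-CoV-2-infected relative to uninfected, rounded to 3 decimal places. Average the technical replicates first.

0.108

Mean Ct: Vegf2 uninfected 25.670; Vegf2 SARS-CoV-2-infected 29.700; B2m uninfected 16.790; B2m SARS-CoV-2-infected 17.610
ΔCt(uninfected) = 25.670 − 16.790 = 8.880
ΔCt(SARS-CoV-2-infected) = 29.700 − 17.610 = 12.090
ΔΔCt = 12.090 − 8.880 = 3.210
Fold change = 2^(−3.210) = 0.1081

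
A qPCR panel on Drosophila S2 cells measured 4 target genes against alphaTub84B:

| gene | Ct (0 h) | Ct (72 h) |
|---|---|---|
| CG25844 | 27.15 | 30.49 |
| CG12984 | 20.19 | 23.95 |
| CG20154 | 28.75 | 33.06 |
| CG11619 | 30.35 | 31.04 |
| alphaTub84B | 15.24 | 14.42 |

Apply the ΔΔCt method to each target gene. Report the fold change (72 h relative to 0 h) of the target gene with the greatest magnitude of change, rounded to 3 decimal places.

CG25844: ΔΔCt = (30.49−14.42) − (27.15−15.24) = 16.07 − 11.91 = 4.16; fold change = 2^-4.16 = 0.056
CG12984: ΔΔCt = (23.95−14.42) − (20.19−15.24) = 9.53 − 4.95 = 4.58; fold change = 2^-4.58 = 0.042
CG20154: ΔΔCt = (33.06−14.42) − (28.75−15.24) = 18.64 − 13.51 = 5.13; fold change = 2^-5.13 = 0.029
CG11619: ΔΔCt = (31.04−14.42) − (30.35−15.24) = 16.62 − 15.11 = 1.51; fold change = 2^-1.51 = 0.351
CG20154 has the largest |ΔΔCt| = 5.13.

0.029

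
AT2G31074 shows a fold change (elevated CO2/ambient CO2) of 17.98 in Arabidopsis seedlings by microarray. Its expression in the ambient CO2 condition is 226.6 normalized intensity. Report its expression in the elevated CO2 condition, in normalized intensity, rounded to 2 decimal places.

elevated CO2 expression = 226.6 × 17.98 = 4074.27

4074.27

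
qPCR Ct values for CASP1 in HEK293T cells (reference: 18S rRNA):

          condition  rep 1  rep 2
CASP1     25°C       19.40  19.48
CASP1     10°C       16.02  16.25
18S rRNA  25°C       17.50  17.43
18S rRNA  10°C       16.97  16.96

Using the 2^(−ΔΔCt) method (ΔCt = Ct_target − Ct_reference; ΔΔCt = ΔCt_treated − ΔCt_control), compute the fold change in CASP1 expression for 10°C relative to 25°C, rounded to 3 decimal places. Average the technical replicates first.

6.989

Mean Ct: CASP1 25°C 19.440; CASP1 10°C 16.135; 18S rRNA 25°C 17.465; 18S rRNA 10°C 16.965
ΔCt(25°C) = 19.440 − 17.465 = 1.975
ΔCt(10°C) = 16.135 − 16.965 = -0.830
ΔΔCt = -0.830 − 1.975 = -2.805
Fold change = 2^(−(-2.805)) = 2^2.805 = 6.9886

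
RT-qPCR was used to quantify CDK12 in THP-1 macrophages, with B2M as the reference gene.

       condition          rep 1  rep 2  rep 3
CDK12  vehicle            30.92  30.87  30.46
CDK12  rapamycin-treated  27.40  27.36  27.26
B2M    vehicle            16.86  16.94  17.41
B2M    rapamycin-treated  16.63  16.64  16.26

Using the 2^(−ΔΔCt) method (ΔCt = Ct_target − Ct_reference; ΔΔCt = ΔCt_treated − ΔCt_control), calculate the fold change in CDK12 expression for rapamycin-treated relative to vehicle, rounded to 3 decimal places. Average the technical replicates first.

Mean Ct: CDK12 vehicle 30.750; CDK12 rapamycin-treated 27.340; B2M vehicle 17.070; B2M rapamycin-treated 16.510
ΔCt(vehicle) = 30.750 − 17.070 = 13.680
ΔCt(rapamycin-treated) = 27.340 − 16.510 = 10.830
ΔΔCt = 10.830 − 13.680 = -2.850
Fold change = 2^(−(-2.850)) = 2^2.850 = 7.2100

7.210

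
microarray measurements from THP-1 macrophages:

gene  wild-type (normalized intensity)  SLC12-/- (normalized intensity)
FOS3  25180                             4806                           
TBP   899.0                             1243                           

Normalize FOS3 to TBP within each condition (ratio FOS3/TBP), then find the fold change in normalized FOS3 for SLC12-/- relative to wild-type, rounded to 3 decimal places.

FOS3/TBP (wild-type) = 25180 / 899.0 = 28.009
FOS3/TBP (SLC12-/-) = 4806 / 1243 = 3.8665
Fold change = 3.8665 / 28.009 = 0.1380

0.138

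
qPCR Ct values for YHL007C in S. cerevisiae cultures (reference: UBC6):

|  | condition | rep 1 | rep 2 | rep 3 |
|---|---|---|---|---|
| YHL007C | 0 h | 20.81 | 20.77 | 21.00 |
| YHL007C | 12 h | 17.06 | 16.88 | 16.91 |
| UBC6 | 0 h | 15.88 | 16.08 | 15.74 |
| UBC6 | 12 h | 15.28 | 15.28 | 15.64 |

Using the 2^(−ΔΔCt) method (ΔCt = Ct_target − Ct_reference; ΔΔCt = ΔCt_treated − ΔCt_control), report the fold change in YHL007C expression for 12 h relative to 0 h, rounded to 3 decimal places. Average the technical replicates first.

10.629

Mean Ct: YHL007C 0 h 20.860; YHL007C 12 h 16.950; UBC6 0 h 15.900; UBC6 12 h 15.400
ΔCt(0 h) = 20.860 − 15.900 = 4.960
ΔCt(12 h) = 16.950 − 15.400 = 1.550
ΔΔCt = 1.550 − 4.960 = -3.410
Fold change = 2^(−(-3.410)) = 2^3.410 = 10.6295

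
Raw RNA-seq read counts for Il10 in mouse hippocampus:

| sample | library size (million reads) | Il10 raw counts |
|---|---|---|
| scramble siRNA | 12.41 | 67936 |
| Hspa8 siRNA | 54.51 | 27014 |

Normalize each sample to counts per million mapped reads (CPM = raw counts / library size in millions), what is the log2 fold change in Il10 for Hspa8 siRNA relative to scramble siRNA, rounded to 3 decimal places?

CPM(scramble siRNA) = 67936 / 12.41 = 5474.2949
CPM(Hspa8 siRNA) = 27014 / 54.51 = 495.5788
Fold change = 495.5788 / 5474.2949 = 0.09053
log2(0.09053) = -3.4655

-3.465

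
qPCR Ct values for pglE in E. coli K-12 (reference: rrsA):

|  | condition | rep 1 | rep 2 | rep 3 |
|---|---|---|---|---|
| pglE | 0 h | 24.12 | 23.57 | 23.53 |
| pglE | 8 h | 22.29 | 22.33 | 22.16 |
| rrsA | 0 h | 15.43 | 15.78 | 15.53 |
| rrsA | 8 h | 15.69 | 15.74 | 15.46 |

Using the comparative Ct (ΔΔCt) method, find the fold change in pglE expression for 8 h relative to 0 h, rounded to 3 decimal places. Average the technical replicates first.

2.888

Mean Ct: pglE 0 h 23.740; pglE 8 h 22.260; rrsA 0 h 15.580; rrsA 8 h 15.630
ΔCt(0 h) = 23.740 − 15.580 = 8.160
ΔCt(8 h) = 22.260 − 15.630 = 6.630
ΔΔCt = 6.630 − 8.160 = -1.530
Fold change = 2^(−(-1.530)) = 2^1.530 = 2.8879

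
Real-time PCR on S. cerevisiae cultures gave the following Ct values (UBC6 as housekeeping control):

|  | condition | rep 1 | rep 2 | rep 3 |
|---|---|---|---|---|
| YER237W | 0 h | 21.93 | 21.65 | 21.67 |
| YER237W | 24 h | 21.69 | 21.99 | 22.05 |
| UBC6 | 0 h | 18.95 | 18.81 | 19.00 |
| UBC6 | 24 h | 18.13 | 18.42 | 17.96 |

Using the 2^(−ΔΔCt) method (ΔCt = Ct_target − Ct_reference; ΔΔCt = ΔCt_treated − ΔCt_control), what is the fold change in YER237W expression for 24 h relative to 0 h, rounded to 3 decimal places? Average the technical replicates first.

0.532

Mean Ct: YER237W 0 h 21.750; YER237W 24 h 21.910; UBC6 0 h 18.920; UBC6 24 h 18.170
ΔCt(0 h) = 21.750 − 18.920 = 2.830
ΔCt(24 h) = 21.910 − 18.170 = 3.740
ΔΔCt = 3.740 − 2.830 = 0.910
Fold change = 2^(−0.910) = 0.5322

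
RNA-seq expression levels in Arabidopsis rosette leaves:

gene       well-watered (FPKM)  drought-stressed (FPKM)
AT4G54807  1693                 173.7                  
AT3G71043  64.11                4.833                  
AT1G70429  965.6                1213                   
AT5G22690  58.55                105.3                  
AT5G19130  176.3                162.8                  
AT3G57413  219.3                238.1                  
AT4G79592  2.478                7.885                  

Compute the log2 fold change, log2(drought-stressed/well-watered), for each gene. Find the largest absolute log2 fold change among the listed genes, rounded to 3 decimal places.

3.730

log2(173.7/1693) = -3.285  (AT4G54807)
log2(4.833/64.11) = -3.730  (AT3G71043)
log2(1213/965.6) = 0.329  (AT1G70429)
log2(105.3/58.55) = 0.847  (AT5G22690)
log2(162.8/176.3) = -0.115  (AT5G19130)
log2(238.1/219.3) = 0.119  (AT3G57413)
log2(7.885/2.478) = 1.670  (AT4G79592)
The largest magnitude belongs to AT3G71043.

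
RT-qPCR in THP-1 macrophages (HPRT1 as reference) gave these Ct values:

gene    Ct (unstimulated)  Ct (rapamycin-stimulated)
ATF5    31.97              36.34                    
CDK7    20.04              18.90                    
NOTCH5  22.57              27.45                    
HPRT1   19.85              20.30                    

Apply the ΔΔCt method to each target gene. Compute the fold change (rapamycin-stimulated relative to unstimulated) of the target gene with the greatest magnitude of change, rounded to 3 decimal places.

ATF5: ΔΔCt = (36.34−20.30) − (31.97−19.85) = 16.04 − 12.12 = 3.92; fold change = 2^-3.92 = 0.066
CDK7: ΔΔCt = (18.90−20.30) − (20.04−19.85) = -1.40 − 0.19 = -1.59; fold change = 2^1.59 = 3.010
NOTCH5: ΔΔCt = (27.45−20.30) − (22.57−19.85) = 7.15 − 2.72 = 4.43; fold change = 2^-4.43 = 0.046
NOTCH5 has the largest |ΔΔCt| = 4.43.

0.046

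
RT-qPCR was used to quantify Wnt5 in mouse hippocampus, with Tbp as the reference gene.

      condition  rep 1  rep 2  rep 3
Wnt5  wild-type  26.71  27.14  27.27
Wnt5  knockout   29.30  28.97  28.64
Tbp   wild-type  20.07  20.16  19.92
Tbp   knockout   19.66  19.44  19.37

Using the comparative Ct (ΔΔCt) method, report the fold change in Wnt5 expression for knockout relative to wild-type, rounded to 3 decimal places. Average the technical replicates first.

Mean Ct: Wnt5 wild-type 27.040; Wnt5 knockout 28.970; Tbp wild-type 20.050; Tbp knockout 19.490
ΔCt(wild-type) = 27.040 − 20.050 = 6.990
ΔCt(knockout) = 28.970 − 19.490 = 9.480
ΔΔCt = 9.480 − 6.990 = 2.490
Fold change = 2^(−2.490) = 0.1780

0.178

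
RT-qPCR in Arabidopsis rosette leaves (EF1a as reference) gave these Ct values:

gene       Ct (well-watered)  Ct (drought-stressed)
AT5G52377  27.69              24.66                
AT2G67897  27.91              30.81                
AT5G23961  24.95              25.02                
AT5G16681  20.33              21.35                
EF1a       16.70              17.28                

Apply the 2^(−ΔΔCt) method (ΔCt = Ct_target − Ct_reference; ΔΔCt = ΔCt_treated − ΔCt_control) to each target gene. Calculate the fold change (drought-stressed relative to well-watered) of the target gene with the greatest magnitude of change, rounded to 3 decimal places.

AT5G52377: ΔΔCt = (24.66−17.28) − (27.69−16.70) = 7.38 − 10.99 = -3.61; fold change = 2^3.61 = 12.210
AT2G67897: ΔΔCt = (30.81−17.28) − (27.91−16.70) = 13.53 − 11.21 = 2.32; fold change = 2^-2.32 = 0.200
AT5G23961: ΔΔCt = (25.02−17.28) − (24.95−16.70) = 7.74 − 8.25 = -0.51; fold change = 2^0.51 = 1.424
AT5G16681: ΔΔCt = (21.35−17.28) − (20.33−16.70) = 4.07 − 3.63 = 0.44; fold change = 2^-0.44 = 0.737
AT5G52377 has the largest |ΔΔCt| = 3.61.

12.210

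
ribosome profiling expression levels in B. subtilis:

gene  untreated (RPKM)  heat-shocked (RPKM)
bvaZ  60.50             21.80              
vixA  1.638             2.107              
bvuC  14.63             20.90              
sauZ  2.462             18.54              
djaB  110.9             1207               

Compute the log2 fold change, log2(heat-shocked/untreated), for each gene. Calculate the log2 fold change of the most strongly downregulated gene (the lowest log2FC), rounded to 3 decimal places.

log2(21.80/60.50) = -1.473  (bvaZ)
log2(2.107/1.638) = 0.363  (vixA)
log2(20.90/14.63) = 0.515  (bvuC)
log2(18.54/2.462) = 2.913  (sauZ)
log2(1207/110.9) = 3.444  (djaB)
bvaZ is most strongly downregulated.

-1.473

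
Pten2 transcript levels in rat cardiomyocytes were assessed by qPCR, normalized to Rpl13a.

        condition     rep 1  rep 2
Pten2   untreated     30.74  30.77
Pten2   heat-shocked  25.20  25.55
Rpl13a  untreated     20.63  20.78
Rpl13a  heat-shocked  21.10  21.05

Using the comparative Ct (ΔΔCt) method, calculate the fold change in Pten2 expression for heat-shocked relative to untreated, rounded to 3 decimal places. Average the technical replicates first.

Mean Ct: Pten2 untreated 30.755; Pten2 heat-shocked 25.375; Rpl13a untreated 20.705; Rpl13a heat-shocked 21.075
ΔCt(untreated) = 30.755 − 20.705 = 10.050
ΔCt(heat-shocked) = 25.375 − 21.075 = 4.300
ΔΔCt = 4.300 − 10.050 = -5.750
Fold change = 2^(−(-5.750)) = 2^5.750 = 53.8174

53.817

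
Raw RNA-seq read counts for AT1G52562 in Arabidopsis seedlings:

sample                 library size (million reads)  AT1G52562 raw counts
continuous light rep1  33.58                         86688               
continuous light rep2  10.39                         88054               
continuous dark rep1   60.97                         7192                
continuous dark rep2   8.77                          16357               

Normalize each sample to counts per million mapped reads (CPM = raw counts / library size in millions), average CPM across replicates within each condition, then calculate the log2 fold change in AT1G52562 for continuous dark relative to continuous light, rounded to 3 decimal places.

CPM(continuous light rep1) = 86688 / 33.58 = 2581.5366
CPM(continuous light rep2) = 88054 / 10.39 = 8474.8797
CPM(continuous dark rep1) = 7192 / 60.97 = 117.9597
CPM(continuous dark rep2) = 16357 / 8.77 = 1865.1083
mean CPM(continuous light) = 5528.2082; mean CPM(continuous dark) = 991.5340
Fold change = 991.5340 / 5528.2082 = 0.17936
log2(0.17936) = -2.4791

-2.479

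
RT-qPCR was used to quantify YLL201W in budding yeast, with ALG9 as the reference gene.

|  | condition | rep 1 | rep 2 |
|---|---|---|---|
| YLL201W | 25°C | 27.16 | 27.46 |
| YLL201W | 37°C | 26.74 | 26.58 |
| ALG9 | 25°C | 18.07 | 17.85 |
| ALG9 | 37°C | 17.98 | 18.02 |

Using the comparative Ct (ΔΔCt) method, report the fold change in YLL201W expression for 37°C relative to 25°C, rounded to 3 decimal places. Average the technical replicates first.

1.613

Mean Ct: YLL201W 25°C 27.310; YLL201W 37°C 26.660; ALG9 25°C 17.960; ALG9 37°C 18.000
ΔCt(25°C) = 27.310 − 17.960 = 9.350
ΔCt(37°C) = 26.660 − 18.000 = 8.660
ΔΔCt = 8.660 − 9.350 = -0.690
Fold change = 2^(−(-0.690)) = 2^0.690 = 1.6133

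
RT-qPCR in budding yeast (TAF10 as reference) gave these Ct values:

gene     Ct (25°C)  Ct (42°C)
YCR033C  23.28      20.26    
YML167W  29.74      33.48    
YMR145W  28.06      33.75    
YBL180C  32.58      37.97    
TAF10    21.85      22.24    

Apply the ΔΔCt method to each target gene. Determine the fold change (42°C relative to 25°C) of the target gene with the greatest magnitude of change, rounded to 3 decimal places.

YCR033C: ΔΔCt = (20.26−22.24) − (23.28−21.85) = -1.98 − 1.43 = -3.41; fold change = 2^3.41 = 10.629
YML167W: ΔΔCt = (33.48−22.24) − (29.74−21.85) = 11.24 − 7.89 = 3.35; fold change = 2^-3.35 = 0.098
YMR145W: ΔΔCt = (33.75−22.24) − (28.06−21.85) = 11.51 − 6.21 = 5.30; fold change = 2^-5.30 = 0.025
YBL180C: ΔΔCt = (37.97−22.24) − (32.58−21.85) = 15.73 − 10.73 = 5.00; fold change = 2^-5.00 = 0.031
YMR145W has the largest |ΔΔCt| = 5.30.

0.025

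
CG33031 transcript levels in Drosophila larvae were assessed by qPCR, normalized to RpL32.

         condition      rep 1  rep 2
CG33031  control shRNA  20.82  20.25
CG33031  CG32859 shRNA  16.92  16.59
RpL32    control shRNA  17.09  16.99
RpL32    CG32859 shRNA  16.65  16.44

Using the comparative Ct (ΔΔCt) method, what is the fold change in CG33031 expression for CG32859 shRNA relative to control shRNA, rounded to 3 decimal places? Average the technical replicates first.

Mean Ct: CG33031 control shRNA 20.535; CG33031 CG32859 shRNA 16.755; RpL32 control shRNA 17.040; RpL32 CG32859 shRNA 16.545
ΔCt(control shRNA) = 20.535 − 17.040 = 3.495
ΔCt(CG32859 shRNA) = 16.755 − 16.545 = 0.210
ΔΔCt = 0.210 − 3.495 = -3.285
Fold change = 2^(−(-3.285)) = 2^3.285 = 9.7473

9.747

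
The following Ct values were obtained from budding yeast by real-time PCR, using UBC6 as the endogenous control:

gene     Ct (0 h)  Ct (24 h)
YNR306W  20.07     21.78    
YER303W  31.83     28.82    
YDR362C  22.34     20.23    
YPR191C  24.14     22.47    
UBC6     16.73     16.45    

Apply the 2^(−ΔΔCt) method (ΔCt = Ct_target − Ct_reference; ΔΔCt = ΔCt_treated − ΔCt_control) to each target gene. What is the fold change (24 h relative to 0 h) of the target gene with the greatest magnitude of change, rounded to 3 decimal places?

6.635

YNR306W: ΔΔCt = (21.78−16.45) − (20.07−16.73) = 5.33 − 3.34 = 1.99; fold change = 2^-1.99 = 0.252
YER303W: ΔΔCt = (28.82−16.45) − (31.83−16.73) = 12.37 − 15.10 = -2.73; fold change = 2^2.73 = 6.635
YDR362C: ΔΔCt = (20.23−16.45) − (22.34−16.73) = 3.78 − 5.61 = -1.83; fold change = 2^1.83 = 3.555
YPR191C: ΔΔCt = (22.47−16.45) − (24.14−16.73) = 6.02 − 7.41 = -1.39; fold change = 2^1.39 = 2.621
YER303W has the largest |ΔΔCt| = 2.73.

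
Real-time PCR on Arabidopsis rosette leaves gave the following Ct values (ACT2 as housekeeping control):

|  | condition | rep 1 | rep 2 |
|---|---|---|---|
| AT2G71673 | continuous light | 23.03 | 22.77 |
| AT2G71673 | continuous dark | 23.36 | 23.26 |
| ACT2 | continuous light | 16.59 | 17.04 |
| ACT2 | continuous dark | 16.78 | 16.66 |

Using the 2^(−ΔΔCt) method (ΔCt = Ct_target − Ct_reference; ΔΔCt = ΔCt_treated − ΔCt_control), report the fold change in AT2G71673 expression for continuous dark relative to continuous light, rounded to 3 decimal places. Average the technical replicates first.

Mean Ct: AT2G71673 continuous light 22.900; AT2G71673 continuous dark 23.310; ACT2 continuous light 16.815; ACT2 continuous dark 16.720
ΔCt(continuous light) = 22.900 − 16.815 = 6.085
ΔCt(continuous dark) = 23.310 − 16.720 = 6.590
ΔΔCt = 6.590 − 6.085 = 0.505
Fold change = 2^(−0.505) = 0.7047

0.705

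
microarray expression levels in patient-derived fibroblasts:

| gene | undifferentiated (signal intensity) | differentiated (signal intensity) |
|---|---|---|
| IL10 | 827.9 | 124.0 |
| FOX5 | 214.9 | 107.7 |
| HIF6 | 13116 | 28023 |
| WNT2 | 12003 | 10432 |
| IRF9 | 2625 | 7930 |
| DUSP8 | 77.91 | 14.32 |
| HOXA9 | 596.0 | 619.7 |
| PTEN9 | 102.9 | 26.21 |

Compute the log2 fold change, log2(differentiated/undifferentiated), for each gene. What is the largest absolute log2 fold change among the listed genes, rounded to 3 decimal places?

log2(124.0/827.9) = -2.739  (IL10)
log2(107.7/214.9) = -0.997  (FOX5)
log2(28023/13116) = 1.095  (HIF6)
log2(10432/12003) = -0.202  (WNT2)
log2(7930/2625) = 1.595  (IRF9)
log2(14.32/77.91) = -2.444  (DUSP8)
log2(619.7/596.0) = 0.056  (HOXA9)
log2(26.21/102.9) = -1.973  (PTEN9)
The largest magnitude belongs to IL10.

2.739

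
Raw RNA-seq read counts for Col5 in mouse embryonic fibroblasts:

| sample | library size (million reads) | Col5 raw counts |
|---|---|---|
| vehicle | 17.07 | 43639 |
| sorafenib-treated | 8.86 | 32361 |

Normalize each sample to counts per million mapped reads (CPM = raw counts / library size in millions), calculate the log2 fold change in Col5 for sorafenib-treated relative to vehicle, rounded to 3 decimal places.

0.515

CPM(vehicle) = 43639 / 17.07 = 2556.4733
CPM(sorafenib-treated) = 32361 / 8.86 = 3652.4831
Fold change = 3652.4831 / 2556.4733 = 1.42872
log2(1.42872) = 0.5147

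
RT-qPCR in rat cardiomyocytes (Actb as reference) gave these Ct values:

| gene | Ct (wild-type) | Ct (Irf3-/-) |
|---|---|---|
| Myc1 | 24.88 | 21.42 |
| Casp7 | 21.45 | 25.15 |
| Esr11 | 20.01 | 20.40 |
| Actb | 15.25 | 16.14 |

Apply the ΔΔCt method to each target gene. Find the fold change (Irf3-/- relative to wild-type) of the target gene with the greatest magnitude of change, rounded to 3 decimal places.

Myc1: ΔΔCt = (21.42−16.14) − (24.88−15.25) = 5.28 − 9.63 = -4.35; fold change = 2^4.35 = 20.393
Casp7: ΔΔCt = (25.15−16.14) − (21.45−15.25) = 9.01 − 6.20 = 2.81; fold change = 2^-2.81 = 0.143
Esr11: ΔΔCt = (20.40−16.14) − (20.01−15.25) = 4.26 − 4.76 = -0.50; fold change = 2^0.50 = 1.414
Myc1 has the largest |ΔΔCt| = 4.35.

20.393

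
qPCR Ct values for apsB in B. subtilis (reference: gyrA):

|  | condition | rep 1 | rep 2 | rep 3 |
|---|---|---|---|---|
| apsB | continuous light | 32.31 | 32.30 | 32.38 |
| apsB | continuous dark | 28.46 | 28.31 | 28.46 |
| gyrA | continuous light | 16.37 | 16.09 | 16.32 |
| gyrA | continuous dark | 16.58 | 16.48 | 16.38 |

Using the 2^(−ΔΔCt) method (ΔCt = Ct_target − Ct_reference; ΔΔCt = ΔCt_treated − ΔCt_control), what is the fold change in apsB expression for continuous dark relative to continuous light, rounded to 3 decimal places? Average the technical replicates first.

Mean Ct: apsB continuous light 32.330; apsB continuous dark 28.410; gyrA continuous light 16.260; gyrA continuous dark 16.480
ΔCt(continuous light) = 32.330 − 16.260 = 16.070
ΔCt(continuous dark) = 28.410 − 16.480 = 11.930
ΔΔCt = 11.930 − 16.070 = -4.140
Fold change = 2^(−(-4.140)) = 2^4.140 = 17.6305

17.630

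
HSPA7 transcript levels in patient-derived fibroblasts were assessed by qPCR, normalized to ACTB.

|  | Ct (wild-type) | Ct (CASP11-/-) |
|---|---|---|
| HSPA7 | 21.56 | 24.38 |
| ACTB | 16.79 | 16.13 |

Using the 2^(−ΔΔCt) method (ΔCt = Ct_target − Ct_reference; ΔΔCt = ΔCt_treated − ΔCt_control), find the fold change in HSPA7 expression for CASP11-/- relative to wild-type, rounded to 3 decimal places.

ΔCt(wild-type) = 21.560 − 16.790 = 4.770
ΔCt(CASP11-/-) = 24.380 − 16.130 = 8.250
ΔΔCt = 8.250 − 4.770 = 3.480
Fold change = 2^(−3.480) = 0.0896

0.090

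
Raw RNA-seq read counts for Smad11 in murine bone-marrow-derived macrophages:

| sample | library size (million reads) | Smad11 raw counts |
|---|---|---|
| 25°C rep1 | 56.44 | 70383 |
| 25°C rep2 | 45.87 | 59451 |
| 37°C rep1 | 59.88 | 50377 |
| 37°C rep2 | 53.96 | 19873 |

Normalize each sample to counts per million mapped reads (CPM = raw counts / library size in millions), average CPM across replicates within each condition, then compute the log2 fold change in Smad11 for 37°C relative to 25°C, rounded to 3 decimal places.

-1.072

CPM(25°C rep1) = 70383 / 56.44 = 1247.0411
CPM(25°C rep2) = 59451 / 45.87 = 1296.0759
CPM(37°C rep1) = 50377 / 59.88 = 841.2993
CPM(37°C rep2) = 19873 / 53.96 = 368.2913
mean CPM(25°C) = 1271.5585; mean CPM(37°C) = 604.7953
Fold change = 604.7953 / 1271.5585 = 0.47563
log2(0.47563) = -1.0721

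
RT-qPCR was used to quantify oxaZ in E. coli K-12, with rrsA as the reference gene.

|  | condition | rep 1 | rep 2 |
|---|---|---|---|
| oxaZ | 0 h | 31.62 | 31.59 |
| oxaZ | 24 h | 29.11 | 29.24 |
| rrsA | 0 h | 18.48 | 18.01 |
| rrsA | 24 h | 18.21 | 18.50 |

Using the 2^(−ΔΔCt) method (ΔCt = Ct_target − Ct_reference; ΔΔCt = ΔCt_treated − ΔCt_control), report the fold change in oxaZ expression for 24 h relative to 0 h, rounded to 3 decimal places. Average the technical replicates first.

Mean Ct: oxaZ 0 h 31.605; oxaZ 24 h 29.175; rrsA 0 h 18.245; rrsA 24 h 18.355
ΔCt(0 h) = 31.605 − 18.245 = 13.360
ΔCt(24 h) = 29.175 − 18.355 = 10.820
ΔΔCt = 10.820 − 13.360 = -2.540
Fold change = 2^(−(-2.540)) = 2^2.540 = 5.8159

5.816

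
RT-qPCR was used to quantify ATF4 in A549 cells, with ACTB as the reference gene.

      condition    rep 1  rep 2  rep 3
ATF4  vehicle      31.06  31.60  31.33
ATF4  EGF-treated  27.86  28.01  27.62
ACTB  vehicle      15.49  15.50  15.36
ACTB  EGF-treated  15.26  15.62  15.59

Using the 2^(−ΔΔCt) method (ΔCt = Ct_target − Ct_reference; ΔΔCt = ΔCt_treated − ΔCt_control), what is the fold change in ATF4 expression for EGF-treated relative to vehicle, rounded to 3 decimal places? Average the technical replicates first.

11.632

Mean Ct: ATF4 vehicle 31.330; ATF4 EGF-treated 27.830; ACTB vehicle 15.450; ACTB EGF-treated 15.490
ΔCt(vehicle) = 31.330 − 15.450 = 15.880
ΔCt(EGF-treated) = 27.830 − 15.490 = 12.340
ΔΔCt = 12.340 − 15.880 = -3.540
Fold change = 2^(−(-3.540)) = 2^3.540 = 11.6318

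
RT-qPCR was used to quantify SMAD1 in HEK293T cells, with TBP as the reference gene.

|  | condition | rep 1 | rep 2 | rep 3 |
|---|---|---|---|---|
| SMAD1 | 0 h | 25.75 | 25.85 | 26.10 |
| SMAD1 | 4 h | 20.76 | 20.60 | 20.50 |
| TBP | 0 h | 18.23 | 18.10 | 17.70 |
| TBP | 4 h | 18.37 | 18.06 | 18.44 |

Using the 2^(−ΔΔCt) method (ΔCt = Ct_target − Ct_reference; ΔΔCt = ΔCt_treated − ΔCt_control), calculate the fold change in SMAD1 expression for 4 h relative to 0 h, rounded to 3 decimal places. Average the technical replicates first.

47.177

Mean Ct: SMAD1 0 h 25.900; SMAD1 4 h 20.620; TBP 0 h 18.010; TBP 4 h 18.290
ΔCt(0 h) = 25.900 − 18.010 = 7.890
ΔCt(4 h) = 20.620 − 18.290 = 2.330
ΔΔCt = 2.330 − 7.890 = -5.560
Fold change = 2^(−(-5.560)) = 2^5.560 = 47.1766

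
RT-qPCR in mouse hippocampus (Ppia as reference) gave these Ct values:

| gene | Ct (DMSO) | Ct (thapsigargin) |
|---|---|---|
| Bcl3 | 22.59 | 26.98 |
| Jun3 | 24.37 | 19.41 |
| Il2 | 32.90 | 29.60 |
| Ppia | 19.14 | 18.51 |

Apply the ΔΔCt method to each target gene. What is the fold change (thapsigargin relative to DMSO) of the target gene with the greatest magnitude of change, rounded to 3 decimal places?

0.031

Bcl3: ΔΔCt = (26.98−18.51) − (22.59−19.14) = 8.47 − 3.45 = 5.02; fold change = 2^-5.02 = 0.031
Jun3: ΔΔCt = (19.41−18.51) − (24.37−19.14) = 0.90 − 5.23 = -4.33; fold change = 2^4.33 = 20.112
Il2: ΔΔCt = (29.60−18.51) − (32.90−19.14) = 11.09 − 13.76 = -2.67; fold change = 2^2.67 = 6.364
Bcl3 has the largest |ΔΔCt| = 5.02.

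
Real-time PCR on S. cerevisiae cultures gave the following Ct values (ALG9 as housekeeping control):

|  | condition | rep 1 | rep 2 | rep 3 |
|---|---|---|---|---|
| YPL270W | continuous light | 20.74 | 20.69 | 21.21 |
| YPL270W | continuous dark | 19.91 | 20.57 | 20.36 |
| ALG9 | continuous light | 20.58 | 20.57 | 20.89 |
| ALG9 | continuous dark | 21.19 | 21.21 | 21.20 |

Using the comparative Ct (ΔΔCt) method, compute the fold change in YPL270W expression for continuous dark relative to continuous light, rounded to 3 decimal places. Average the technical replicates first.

2.173

Mean Ct: YPL270W continuous light 20.880; YPL270W continuous dark 20.280; ALG9 continuous light 20.680; ALG9 continuous dark 21.200
ΔCt(continuous light) = 20.880 − 20.680 = 0.200
ΔCt(continuous dark) = 20.280 − 21.200 = -0.920
ΔΔCt = -0.920 − 0.200 = -1.120
Fold change = 2^(−(-1.120)) = 2^1.120 = 2.1735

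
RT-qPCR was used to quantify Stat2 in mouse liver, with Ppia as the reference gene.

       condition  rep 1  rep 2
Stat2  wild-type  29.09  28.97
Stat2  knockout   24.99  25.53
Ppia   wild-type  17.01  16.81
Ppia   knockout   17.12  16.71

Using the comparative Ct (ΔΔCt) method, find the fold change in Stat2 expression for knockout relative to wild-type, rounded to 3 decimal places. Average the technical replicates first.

13.690

Mean Ct: Stat2 wild-type 29.030; Stat2 knockout 25.260; Ppia wild-type 16.910; Ppia knockout 16.915
ΔCt(wild-type) = 29.030 − 16.910 = 12.120
ΔCt(knockout) = 25.260 − 16.915 = 8.345
ΔΔCt = 8.345 − 12.120 = -3.775
Fold change = 2^(−(-3.775)) = 2^3.775 = 13.6895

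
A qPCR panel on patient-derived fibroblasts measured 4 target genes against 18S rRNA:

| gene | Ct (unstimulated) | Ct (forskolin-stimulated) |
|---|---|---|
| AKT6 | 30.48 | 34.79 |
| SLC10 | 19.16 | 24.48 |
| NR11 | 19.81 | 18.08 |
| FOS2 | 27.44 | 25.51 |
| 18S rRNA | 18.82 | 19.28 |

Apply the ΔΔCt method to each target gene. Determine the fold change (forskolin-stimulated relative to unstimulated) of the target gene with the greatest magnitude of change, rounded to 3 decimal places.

AKT6: ΔΔCt = (34.79−19.28) − (30.48−18.82) = 15.51 − 11.66 = 3.85; fold change = 2^-3.85 = 0.069
SLC10: ΔΔCt = (24.48−19.28) − (19.16−18.82) = 5.20 − 0.34 = 4.86; fold change = 2^-4.86 = 0.034
NR11: ΔΔCt = (18.08−19.28) − (19.81−18.82) = -1.20 − 0.99 = -2.19; fold change = 2^2.19 = 4.563
FOS2: ΔΔCt = (25.51−19.28) − (27.44−18.82) = 6.23 − 8.62 = -2.39; fold change = 2^2.39 = 5.242
SLC10 has the largest |ΔΔCt| = 4.86.

0.034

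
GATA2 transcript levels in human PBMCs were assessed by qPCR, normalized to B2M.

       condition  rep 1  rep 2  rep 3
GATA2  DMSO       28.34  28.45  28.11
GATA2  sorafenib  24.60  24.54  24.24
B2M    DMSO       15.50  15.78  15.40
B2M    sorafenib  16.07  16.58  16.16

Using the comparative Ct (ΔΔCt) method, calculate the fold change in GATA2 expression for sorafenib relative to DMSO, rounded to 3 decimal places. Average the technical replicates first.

23.425

Mean Ct: GATA2 DMSO 28.300; GATA2 sorafenib 24.460; B2M DMSO 15.560; B2M sorafenib 16.270
ΔCt(DMSO) = 28.300 − 15.560 = 12.740
ΔCt(sorafenib) = 24.460 − 16.270 = 8.190
ΔΔCt = 8.190 − 12.740 = -4.550
Fold change = 2^(−(-4.550)) = 2^4.550 = 23.4254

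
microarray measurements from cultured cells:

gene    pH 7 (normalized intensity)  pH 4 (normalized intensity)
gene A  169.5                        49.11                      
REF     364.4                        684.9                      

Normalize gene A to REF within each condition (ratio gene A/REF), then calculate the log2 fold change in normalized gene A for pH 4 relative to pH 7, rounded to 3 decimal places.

-2.698

gene A/REF (pH 7) = 169.5 / 364.4 = 0.46515
gene A/REF (pH 4) = 49.11 / 684.9 = 0.071704
Fold change = 0.071704 / 0.46515 = 0.1542
log2(0.1542) = -2.6976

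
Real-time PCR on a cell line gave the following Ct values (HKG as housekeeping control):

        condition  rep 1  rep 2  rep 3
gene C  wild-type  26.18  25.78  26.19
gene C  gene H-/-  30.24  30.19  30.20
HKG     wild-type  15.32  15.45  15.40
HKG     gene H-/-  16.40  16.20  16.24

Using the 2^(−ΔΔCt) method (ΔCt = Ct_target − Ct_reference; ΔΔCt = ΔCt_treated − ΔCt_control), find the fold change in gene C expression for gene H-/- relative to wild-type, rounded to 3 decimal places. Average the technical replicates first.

Mean Ct: gene C wild-type 26.050; gene C gene H-/- 30.210; HKG wild-type 15.390; HKG gene H-/- 16.280
ΔCt(wild-type) = 26.050 − 15.390 = 10.660
ΔCt(gene H-/-) = 30.210 − 16.280 = 13.930
ΔΔCt = 13.930 − 10.660 = 3.270
Fold change = 2^(−3.270) = 0.1037

0.104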